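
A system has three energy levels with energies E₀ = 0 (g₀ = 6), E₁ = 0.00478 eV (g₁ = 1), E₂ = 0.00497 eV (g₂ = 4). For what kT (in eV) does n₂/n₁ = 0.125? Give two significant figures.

n₂/n₁ = (g₂/g₁) exp[−(E₂−E₁)/kT] = 0.125.
⇒ (E₂−E₁)/kT = ln((4/1)/0.125) = ln(32.00) = 3.466.
kT = 0.00019 eV / 3.466 = 0.000055 eV.

0.000055 eV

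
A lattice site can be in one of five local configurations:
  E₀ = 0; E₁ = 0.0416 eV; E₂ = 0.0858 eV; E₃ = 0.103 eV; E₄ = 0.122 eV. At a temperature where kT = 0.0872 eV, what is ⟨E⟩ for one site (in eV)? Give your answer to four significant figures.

Eᵢ/kT = 0, 0.477064, 0.983945, 1.18119, 1.39908.
Z = Σ e^(−Eᵢ/kT) = e^(−0) + e^(−0.477064) + e^(−0.983945) + e^(−1.18119) + e^(−1.39908) = 1.00000 + 0.620603 + 0.373833 + 0.306913 + 0.246824 = 2.54817.
⟨E⟩ = Σ Eᵢ e^(−Eᵢ/kT) / Z = (0·1.00000 + 0.0416·0.620603 + 0.0858·0.373833 + 0.103·0.306913 + 0.122·0.246824) / 2.54817 = 0.04694 eV.

0.04694 eV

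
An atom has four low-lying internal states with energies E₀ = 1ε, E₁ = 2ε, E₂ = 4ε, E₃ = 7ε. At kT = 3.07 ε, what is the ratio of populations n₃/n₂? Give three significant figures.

n₃/n₂ = exp[−(E₃−E₂)/kT] = exp(−(3ε)/(3.07ε)) = exp(-0.97720) = 0.376.

0.376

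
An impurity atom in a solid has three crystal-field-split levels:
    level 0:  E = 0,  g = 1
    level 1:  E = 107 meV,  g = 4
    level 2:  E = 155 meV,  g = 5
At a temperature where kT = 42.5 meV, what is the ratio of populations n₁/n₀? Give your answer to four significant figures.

0.3226

n₁/n₀ = (g₁/g₀) exp[−(E₁−E₀)/kT] = (4/1) × exp(−(107 meV)/(42.5 meV)) = (4/1) × exp(-2.51765) = 0.3226.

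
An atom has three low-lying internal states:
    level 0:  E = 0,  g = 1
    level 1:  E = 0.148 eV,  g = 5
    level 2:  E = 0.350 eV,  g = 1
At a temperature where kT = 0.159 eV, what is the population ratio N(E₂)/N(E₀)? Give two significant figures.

0.11

n₂/n₀ = (g₂/g₀) exp[−(E₂−E₀)/kT] = (1/1) × exp(−(0.350 eV)/(0.159 eV)) = (1/1) × exp(-2.201) = 0.11.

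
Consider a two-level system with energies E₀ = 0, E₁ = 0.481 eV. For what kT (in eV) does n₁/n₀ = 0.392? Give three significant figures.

0.514 eV

n₁/n₀ = exp[−(E₁−E₀)/kT] = 0.392.
⇒ (E₁−E₀)/kT = ln(1/0.392) = ln(2.5510) = 0.93649.
kT = 0.481 eV / 0.93649 = 0.514 eV.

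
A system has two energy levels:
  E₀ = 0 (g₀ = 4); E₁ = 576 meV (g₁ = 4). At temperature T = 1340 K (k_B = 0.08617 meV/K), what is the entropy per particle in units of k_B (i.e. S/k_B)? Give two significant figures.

k_BT = 0.08617 × 1340 K = 115.5 meV.
Eᵢ/kT = 0, 4.987.
Z = Σ gᵢe^(−Eᵢ/kT) = 4·e^(−0) + 4·e^(−4.987) = 4.000 + 0.02730 = 4.027.
⟨E⟩ = Σ EᵢPᵢ = 3.905 meV.
S/k_B = ln Z + ⟨E⟩/kT = ln(4.027) + 3.905/115.5 = 1.393 + 0.03381 = 1.4.

1.4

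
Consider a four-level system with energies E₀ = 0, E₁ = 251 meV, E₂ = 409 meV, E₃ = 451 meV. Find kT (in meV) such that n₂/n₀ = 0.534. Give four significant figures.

651.9 meV

n₂/n₀ = exp[−(E₂−E₀)/kT] = 0.534.
⇒ (E₂−E₀)/kT = ln(1/0.534) = ln(1.87266) = 0.627360.
kT = 409 meV / 0.627360 = 651.9 meV.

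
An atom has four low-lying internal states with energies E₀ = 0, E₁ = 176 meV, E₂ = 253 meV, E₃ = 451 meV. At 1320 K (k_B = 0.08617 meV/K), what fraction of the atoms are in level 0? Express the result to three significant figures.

0.746

k_BT = 0.08617 × 1320 K = 113.74 meV.
Eᵢ/kT = 0, 1.5474, 2.2244, 3.9652.
Z = Σ e^(−Eᵢ/kT) = e^(−0) + e^(−1.5474) + e^(−2.2244) + e^(−3.9652) = 1.0000 + 0.21280 + 0.10813 + 0.018964 = 1.3399.
P₀ = e^(−E₀/kT) / Z = 1.0000/1.3399 = 0.746.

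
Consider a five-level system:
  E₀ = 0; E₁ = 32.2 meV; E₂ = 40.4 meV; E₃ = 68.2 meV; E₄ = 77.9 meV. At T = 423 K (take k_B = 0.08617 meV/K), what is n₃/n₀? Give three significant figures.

0.154

k_BT = 0.08617 × 423 K = 36.450 meV.
n₃/n₀ = exp[−(E₃−E₀)/kT] = exp(−(68.2 meV)/(36.450 meV)) = exp(-1.8711) = 0.154.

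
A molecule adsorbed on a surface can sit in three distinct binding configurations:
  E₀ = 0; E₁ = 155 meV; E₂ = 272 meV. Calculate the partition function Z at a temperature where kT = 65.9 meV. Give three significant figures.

Eᵢ/kT = 0, 2.3520, 4.1275.
Z = Σ e^(−Eᵢ/kT) = e^(−0) + e^(−2.3520) + e^(−4.1275) = 1.0000 + 0.095179 + 0.016123 = 1.1113.

Z = 1.11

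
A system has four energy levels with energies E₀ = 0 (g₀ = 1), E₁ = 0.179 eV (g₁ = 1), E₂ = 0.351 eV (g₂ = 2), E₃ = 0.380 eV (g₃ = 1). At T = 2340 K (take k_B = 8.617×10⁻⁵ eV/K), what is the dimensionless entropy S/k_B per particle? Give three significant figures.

1.31

k_BT = 8.617×10⁻⁵ × 2340 K = 0.20164 eV.
Eᵢ/kT = 0, 0.88772, 1.7407, 1.8845.
Z = Σ gᵢe^(−Eᵢ/kT) = 1·e^(−0) + 1·e^(−0.88772) + 2·e^(−1.7407) + 1·e^(−1.8845) = 1.0000 + 0.41159 + 0.35080 + 0.15190 = 1.9143.
⟨E⟩ = Σ EᵢPᵢ = 0.13296 eV.
S/k_B = ln Z + ⟨E⟩/kT = ln(1.9143) + 0.13296/0.20164 = 0.64935 + 0.65939 = 1.31.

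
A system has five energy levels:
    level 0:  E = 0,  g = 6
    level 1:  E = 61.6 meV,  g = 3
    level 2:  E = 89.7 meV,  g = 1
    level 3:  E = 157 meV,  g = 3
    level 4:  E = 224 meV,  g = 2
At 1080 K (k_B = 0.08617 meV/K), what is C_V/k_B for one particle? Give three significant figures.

0.320

k_BT = 0.08617 × 1080 K = 93.064 meV.
Eᵢ/kT = 0, 0.66191, 0.96385, 1.6870, 2.4069.
Z = Σ gᵢe^(−Eᵢ/kT) = 6·e^(−0) + 3·e^(−0.66191) + 1·e^(−0.96385) + 3·e^(−1.6870) + 2·e^(−2.4069) = 6.0000 + 1.5476 + 0.38142 + 0.55522 + 0.18019 = 8.6644.
⟨E⟩ = 29.671 meV, ⟨E²⟩ = 3655.0 meV².
C_V/k_B = (⟨E²⟩ − ⟨E⟩²)/(kT)² = (3655.0 − 880.37)/8660.9 = 0.320.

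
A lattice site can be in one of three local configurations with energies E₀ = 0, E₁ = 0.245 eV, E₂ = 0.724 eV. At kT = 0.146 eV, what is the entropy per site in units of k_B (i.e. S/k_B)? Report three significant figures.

Eᵢ/kT = 0, 1.6781, 4.9589.
Z = Σ e^(−Eᵢ/kT) = e^(−0) + e^(−1.6781) + e^(−4.9589) = 1.0000 + 0.18673 + 0.0070206 = 1.1938.
⟨E⟩ = Σ EᵢPᵢ = 0.042580 eV.
S/k_B = ln Z + ⟨E⟩/kT = ln(1.1938) + 0.042580/0.146 = 0.17714 + 0.29164 = 0.469.

0.469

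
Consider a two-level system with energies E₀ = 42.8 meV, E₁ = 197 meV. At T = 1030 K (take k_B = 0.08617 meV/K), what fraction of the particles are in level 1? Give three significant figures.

k_BT = 0.08617 × 1030 K = 88.755 meV.
Eᵢ/kT = 0.48223, 2.2196.
Z = Σ e^(−Eᵢ/kT) = e^(−0.48223) + e^(−2.2196) = 0.61741 + 0.10865 = 0.72606.
P₁ = e^(−E₁/kT) / Z = 0.10865/0.72606 = 0.150.

0.150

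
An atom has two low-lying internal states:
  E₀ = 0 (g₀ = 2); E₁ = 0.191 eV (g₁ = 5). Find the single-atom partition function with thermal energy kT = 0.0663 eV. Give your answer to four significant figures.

Z = 2.280

Eᵢ/kT = 0, 2.88084.
Z = Σ gᵢe^(−Eᵢ/kT) = 2·e^(−0) + 5·e^(−2.88084) = 2.00000 + 0.280438 = 2.28044.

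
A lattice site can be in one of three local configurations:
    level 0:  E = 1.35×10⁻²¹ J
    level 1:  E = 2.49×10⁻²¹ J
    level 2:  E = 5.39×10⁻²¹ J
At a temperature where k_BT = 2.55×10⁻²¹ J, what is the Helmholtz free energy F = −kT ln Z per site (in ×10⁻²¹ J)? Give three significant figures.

Eᵢ/kT = 0.52941, 0.97647, 2.1137.
Z = Σ e^(−Eᵢ/kT) = e^(−0.52941) + e^(−0.97647) + e^(−2.1137) = 0.58895 + 0.37664 + 0.12079 = 1.0864.
F = −kT ln Z = −2.55 × ln(1.0864) = −2.55 × 0.082869 = -0.211 ×10⁻²¹ J.

-0.211 ×10⁻²¹ J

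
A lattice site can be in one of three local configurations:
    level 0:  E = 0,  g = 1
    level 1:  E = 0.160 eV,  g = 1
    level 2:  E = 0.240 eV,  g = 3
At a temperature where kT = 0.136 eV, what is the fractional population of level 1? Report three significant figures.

Eᵢ/kT = 0, 1.1765, 1.7647.
Z = Σ gᵢe^(−Eᵢ/kT) = 1·e^(−0) + 1·e^(−1.1765) + 3·e^(−1.7647) = 1.0000 + 0.30836 + 0.51371 = 1.8221.
P₁ = g₁ e^(−E₁/kT) / Z = 0.30836/1.8221 = 0.169.

0.169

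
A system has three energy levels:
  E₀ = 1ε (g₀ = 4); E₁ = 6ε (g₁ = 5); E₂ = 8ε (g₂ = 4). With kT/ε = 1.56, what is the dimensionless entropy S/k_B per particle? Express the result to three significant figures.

Eᵢ/kT = 0.64103, 3.8462, 5.1282.
Z = Σ gᵢe^(−Eᵢ/kT) = 4·e^(−0.64103) + 5·e^(−3.8462) + 4·e^(−5.1282) = 2.1070 + 0.10680 + 0.023709 = 2.2375.
⟨E⟩ = Σ EᵢPᵢ = 1.3128 ε.
S/k_B = ln Z + ⟨E⟩/kT = ln(2.2375) + 1.3128/1.56 = 0.80536 + 0.84154 = 1.65.

1.65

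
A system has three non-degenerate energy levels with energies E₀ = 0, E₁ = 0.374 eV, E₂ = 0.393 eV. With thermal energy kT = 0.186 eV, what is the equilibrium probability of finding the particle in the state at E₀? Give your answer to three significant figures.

0.797

Eᵢ/kT = 0, 2.0108, 2.1129.
Z = Σ e^(−Eᵢ/kT) = e^(−0) + e^(−2.0108) + e^(−2.1129) = 1.0000 + 0.13388 + 0.12089 = 1.2548.
P₀ = e^(−E₀/kT) / Z = 1.0000/1.2548 = 0.797.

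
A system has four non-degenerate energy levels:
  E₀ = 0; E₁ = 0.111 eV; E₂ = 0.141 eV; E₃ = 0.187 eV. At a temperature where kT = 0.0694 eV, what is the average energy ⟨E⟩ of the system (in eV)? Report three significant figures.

0.0382 eV

Eᵢ/kT = 0, 1.5994, 2.0317, 2.6945.
Z = Σ e^(−Eᵢ/kT) = e^(−0) + e^(−1.5994) + e^(−2.0317) + e^(−2.6945) = 1.0000 + 0.20202 + 0.13111 + 0.067576 = 1.4007.
⟨E⟩ = Σ Eᵢ e^(−Eᵢ/kT) / Z = (0·1.0000 + 0.111·0.20202 + 0.141·0.13111 + 0.187·0.067576) / 1.4007 = 0.0382 eV.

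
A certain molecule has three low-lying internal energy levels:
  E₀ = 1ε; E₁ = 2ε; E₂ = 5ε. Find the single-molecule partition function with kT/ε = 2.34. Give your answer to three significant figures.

Z = 1.20

Eᵢ/kT = 0.42735, 0.85470, 2.1368.
Z = Σ e^(−Eᵢ/kT) = e^(−0.42735) + e^(−0.85470) + e^(−2.1368) = 0.65224 + 0.42541 + 0.11803 = 1.1957.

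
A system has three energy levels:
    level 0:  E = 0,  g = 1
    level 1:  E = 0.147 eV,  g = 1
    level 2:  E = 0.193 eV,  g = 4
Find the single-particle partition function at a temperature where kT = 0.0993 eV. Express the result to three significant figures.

Z = 1.80

Eᵢ/kT = 0, 1.4804, 1.9436.
Z = Σ gᵢe^(−Eᵢ/kT) = 1·e^(−0) + 1·e^(−1.4804) + 4·e^(−1.9436) = 1.0000 + 0.22755 + 0.57275 = 1.8003.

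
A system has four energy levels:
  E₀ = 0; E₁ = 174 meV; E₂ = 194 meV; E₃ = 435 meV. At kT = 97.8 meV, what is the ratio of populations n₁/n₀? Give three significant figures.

n₁/n₀ = exp[−(E₁−E₀)/kT] = exp(−(174 meV)/(97.8 meV)) = exp(-1.7791) = 0.169.

0.169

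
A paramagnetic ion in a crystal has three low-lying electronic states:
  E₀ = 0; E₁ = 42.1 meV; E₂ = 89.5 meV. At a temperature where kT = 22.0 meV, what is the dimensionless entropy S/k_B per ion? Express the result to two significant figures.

0.45

Eᵢ/kT = 0, 1.914, 4.068.
Z = Σ e^(−Eᵢ/kT) = e^(−0) + e^(−1.914) + e^(−4.068) = 1.000 + 0.1475 + 0.01711 = 1.165.
⟨E⟩ = Σ EᵢPᵢ = 6.645 meV.
S/k_B = ln Z + ⟨E⟩/kT = ln(1.165) + 6.645/22.0 = 0.1527 + 0.3020 = 0.45.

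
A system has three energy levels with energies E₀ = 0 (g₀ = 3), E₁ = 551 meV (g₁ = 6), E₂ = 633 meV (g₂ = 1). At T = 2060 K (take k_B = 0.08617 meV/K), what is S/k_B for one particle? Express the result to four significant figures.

k_BT = 0.08617 × 2060 K = 177.510 meV.
Eᵢ/kT = 0, 3.10405, 3.56600.
Z = Σ gᵢe^(−Eᵢ/kT) = 3·e^(−0) + 6·e^(−3.10405) + 1·e^(−3.56600) = 3.00000 + 0.269203 + 0.0282687 = 3.29747.
⟨E⟩ = Σ EᵢPᵢ = 50.4098 meV.
S/k_B = ln Z + ⟨E⟩/kT = ln(3.29747) + 50.4098/177.510 = 1.19316 + 0.283983 = 1.477.

1.477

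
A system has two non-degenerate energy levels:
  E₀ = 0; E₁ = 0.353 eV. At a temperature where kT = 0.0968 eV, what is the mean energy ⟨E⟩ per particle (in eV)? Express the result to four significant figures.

0.008971 eV

Eᵢ/kT = 0, 3.64669.
Z = Σ e^(−Eᵢ/kT) = e^(−0) + e^(−3.64669) = 1.00000 + 0.0260773 = 1.02608.
⟨E⟩ = Σ Eᵢ e^(−Eᵢ/kT) / Z = (0·1.00000 + 0.353·0.0260773) / 1.02608 = 0.008971 eV.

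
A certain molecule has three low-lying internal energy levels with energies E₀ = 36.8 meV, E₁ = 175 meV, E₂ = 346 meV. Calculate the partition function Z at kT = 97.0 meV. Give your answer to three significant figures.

Z = 0.877

Eᵢ/kT = 0.37938, 1.8041, 3.5670.
Z = Σ e^(−Eᵢ/kT) = e^(−0.37938) + e^(−1.8041) + e^(−3.5670) = 0.68429 + 0.16462 + 0.028240 = 0.87715.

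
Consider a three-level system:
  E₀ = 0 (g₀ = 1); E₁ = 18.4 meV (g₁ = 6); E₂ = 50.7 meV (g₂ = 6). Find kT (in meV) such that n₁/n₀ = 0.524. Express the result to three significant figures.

7.55 meV

n₁/n₀ = (g₁/g₀) exp[−(E₁−E₀)/kT] = 0.524.
⇒ (E₁−E₀)/kT = ln((6/1)/0.524) = ln(11.450) = 2.4380.
kT = 18.4 meV / 2.4380 = 7.55 meV.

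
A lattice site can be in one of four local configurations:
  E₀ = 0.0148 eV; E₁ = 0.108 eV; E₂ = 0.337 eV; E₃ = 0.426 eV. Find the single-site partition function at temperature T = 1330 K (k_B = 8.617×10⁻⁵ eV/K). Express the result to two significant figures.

k_BT = 8.617×10⁻⁵ × 1330 K = 0.1146 eV.
Eᵢ/kT = 0.1291, 0.9424, 2.941, 3.717.
Z = Σ e^(−Eᵢ/kT) = e^(−0.1291) + e^(−0.9424) + e^(−2.941) + e^(−3.717) = 0.8789 + 0.3897 + 0.05281 + 0.02431 = 1.346.

Z = 1.3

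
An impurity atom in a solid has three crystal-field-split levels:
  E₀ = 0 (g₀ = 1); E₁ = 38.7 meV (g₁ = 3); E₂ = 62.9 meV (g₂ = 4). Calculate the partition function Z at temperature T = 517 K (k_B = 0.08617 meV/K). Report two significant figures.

k_BT = 0.08617 × 517 K = 44.55 meV.
Eᵢ/kT = 0, 0.8687, 1.412.
Z = Σ gᵢe^(−Eᵢ/kT) = 1·e^(−0) + 3·e^(−0.8687) + 4·e^(−1.412) = 1.000 + 1.258 + 0.9746 = 3.233.

Z = 3.2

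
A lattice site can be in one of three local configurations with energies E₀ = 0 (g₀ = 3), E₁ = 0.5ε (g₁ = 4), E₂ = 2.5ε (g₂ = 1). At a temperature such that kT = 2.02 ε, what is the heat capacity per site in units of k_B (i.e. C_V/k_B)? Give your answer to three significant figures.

Eᵢ/kT = 0, 0.24752, 1.2376.
Z = Σ gᵢe^(−Eᵢ/kT) = 3·e^(−0) + 4·e^(−0.24752) + 1·e^(−1.2376) = 3.0000 + 3.1229 + 0.29008 = 6.4130.
⟨E⟩ = 0.35656 ε, ⟨E²⟩ = 0.40445 ε².
C_V/k_B = (⟨E²⟩ − ⟨E⟩²)/(kT)² = (0.40445 − 0.12714)/4.0804 = 0.0680.

0.0680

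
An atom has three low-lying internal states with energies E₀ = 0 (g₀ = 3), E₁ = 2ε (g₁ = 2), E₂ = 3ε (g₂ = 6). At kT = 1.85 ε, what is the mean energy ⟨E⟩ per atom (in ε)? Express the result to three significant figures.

1.01 ε

Eᵢ/kT = 0, 1.0811, 1.6216.
Z = Σ gᵢe^(−Eᵢ/kT) = 3·e^(−0) + 2·e^(−1.0811) + 6·e^(−1.6216) = 3.0000 + 0.67844 + 1.1855 = 4.8639.
⟨E⟩ = Σ Eᵢ gᵢe^(−Eᵢ/kT) / Z = (0·3.0000 + 2·0.67844 + 3·1.1855) / 4.8639 = 1.01 ε.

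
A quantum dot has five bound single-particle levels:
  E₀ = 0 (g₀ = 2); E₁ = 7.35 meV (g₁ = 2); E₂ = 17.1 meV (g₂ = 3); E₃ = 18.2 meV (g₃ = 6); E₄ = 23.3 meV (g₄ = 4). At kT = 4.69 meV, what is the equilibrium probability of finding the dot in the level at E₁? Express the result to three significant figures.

Eᵢ/kT = 0, 1.5672, 3.6461, 3.8806, 4.9680.
Z = Σ gᵢe^(−Eᵢ/kT) = 2·e^(−0) + 2·e^(−1.5672) + 3·e^(−3.6461) + 6·e^(−3.8806) + 4·e^(−4.9680) = 2.0000 + 0.41726 + 0.078278 + 0.12383 + 0.027828 = 2.6472.
P₁ = g₁ e^(−E₁/kT) / Z = 0.41726/2.6472 = 0.158.

0.158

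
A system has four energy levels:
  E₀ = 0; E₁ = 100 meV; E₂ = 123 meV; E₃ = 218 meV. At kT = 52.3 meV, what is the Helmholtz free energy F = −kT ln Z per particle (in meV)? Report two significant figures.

Eᵢ/kT = 0, 1.912, 2.352, 4.168.
Z = Σ e^(−Eᵢ/kT) = e^(−0) + e^(−1.912) + e^(−2.352) + e^(−4.168) = 1.000 + 0.1478 + 0.09518 + 0.01548 = 1.258.
F = −kT ln Z = −52.3 × ln(1.258) = −52.3 × 0.2295 = -12 meV.

-12 meV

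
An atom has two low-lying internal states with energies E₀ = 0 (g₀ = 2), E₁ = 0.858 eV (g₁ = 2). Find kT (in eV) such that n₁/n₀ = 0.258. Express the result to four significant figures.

0.6333 eV

n₁/n₀ = (g₁/g₀) exp[−(E₁−E₀)/kT] = 0.258.
⇒ (E₁−E₀)/kT = ln((2/2)/0.258) = ln(3.87597) = 1.35480.
kT = 0.858 eV / 1.35480 = 0.6333 eV.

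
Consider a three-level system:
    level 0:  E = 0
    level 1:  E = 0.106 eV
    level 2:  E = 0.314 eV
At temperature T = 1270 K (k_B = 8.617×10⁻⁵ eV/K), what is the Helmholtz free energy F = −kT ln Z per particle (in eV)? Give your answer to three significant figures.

k_BT = 8.617×10⁻⁵ × 1270 K = 0.10944 eV.
Eᵢ/kT = 0, 0.96857, 2.8692.
Z = Σ e^(−Eᵢ/kT) = e^(−0) + e^(−0.96857) + e^(−2.8692) = 1.0000 + 0.37963 + 0.056744 = 1.4364.
F = −kT ln Z = −0.10944 × ln(1.4364) = −0.10944 × 0.36214 = -0.0396 eV.

-0.0396 eV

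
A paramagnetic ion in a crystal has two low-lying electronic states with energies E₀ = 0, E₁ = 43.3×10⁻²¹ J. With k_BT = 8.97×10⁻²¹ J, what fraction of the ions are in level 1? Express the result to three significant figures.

0.00795

Eᵢ/kT = 0, 4.8272.
Z = Σ e^(−Eᵢ/kT) = e^(−0) + e^(−4.8272) = 1.0000 + 0.0080089 = 1.0080.
P₁ = e^(−E₁/kT) / Z = 0.0080089/1.0080 = 0.00795.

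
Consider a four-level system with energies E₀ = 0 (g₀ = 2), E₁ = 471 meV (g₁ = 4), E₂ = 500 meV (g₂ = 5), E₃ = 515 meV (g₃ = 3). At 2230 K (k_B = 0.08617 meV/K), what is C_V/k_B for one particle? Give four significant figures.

1.421

k_BT = 0.08617 × 2230 K = 192.159 meV.
Eᵢ/kT = 0, 2.45110, 2.60201, 2.68007.
Z = Σ gᵢe^(−Eᵢ/kT) = 2·e^(−0) + 4·e^(−2.45110) + 5·e^(−2.60201) + 3·e^(−2.68007) = 2.00000 + 0.344795 + 0.370622 + 0.205675 = 2.92109.
⟨E⟩ = 155.295 meV, ⟨E²⟩ = 76579.4 meV².
C_V/k_B = (⟨E²⟩ − ⟨E⟩²)/(kT)² = (76579.4 − 24116.5)/36925.1 = 1.421.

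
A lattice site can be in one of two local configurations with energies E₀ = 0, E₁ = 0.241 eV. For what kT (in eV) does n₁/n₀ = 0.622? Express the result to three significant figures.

0.508 eV

n₁/n₀ = exp[−(E₁−E₀)/kT] = 0.622.
⇒ (E₁−E₀)/kT = ln(1/0.622) = ln(1.6077) = 0.47480.
kT = 0.241 eV / 0.47480 = 0.508 eV.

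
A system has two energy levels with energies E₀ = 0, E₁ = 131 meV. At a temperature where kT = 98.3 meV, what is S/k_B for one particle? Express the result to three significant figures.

Eᵢ/kT = 0, 1.3327.
Z = Σ e^(−Eᵢ/kT) = e^(−0) + e^(−1.3327) = 1.0000 + 0.26376 = 1.2638.
⟨E⟩ = Σ EᵢPᵢ = 27.340 meV.
S/k_B = ln Z + ⟨E⟩/kT = ln(1.2638) + 27.340/98.3 = 0.23412 + 0.27813 = 0.512.

0.512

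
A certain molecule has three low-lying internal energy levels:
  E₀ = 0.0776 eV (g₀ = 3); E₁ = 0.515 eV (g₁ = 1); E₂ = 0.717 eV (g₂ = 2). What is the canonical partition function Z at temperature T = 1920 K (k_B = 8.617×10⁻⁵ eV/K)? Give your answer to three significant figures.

k_BT = 8.617×10⁻⁵ × 1920 K = 0.16545 eV.
Eᵢ/kT = 0.46902, 3.1127, 4.3336.
Z = Σ gᵢe^(−Eᵢ/kT) = 3·e^(−0.46902) + 1·e^(−3.1127) + 2·e^(−4.3336) = 1.8768 + 0.044481 + 0.026240 = 1.9475.

Z = 1.95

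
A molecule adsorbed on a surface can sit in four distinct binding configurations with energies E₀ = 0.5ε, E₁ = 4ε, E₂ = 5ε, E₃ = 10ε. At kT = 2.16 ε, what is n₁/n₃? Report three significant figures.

n₁/n₃ = exp[−(E₁−E₃)/kT] = exp(−(-6ε)/(2.16ε)) = exp(2.7778) = 16.1.

16.1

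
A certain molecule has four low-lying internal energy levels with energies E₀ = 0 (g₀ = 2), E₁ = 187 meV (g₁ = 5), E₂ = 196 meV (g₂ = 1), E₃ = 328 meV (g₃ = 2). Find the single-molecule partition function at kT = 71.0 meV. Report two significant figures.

Z = 2.4

Eᵢ/kT = 0, 2.634, 2.761, 4.620.
Z = Σ gᵢe^(−Eᵢ/kT) = 2·e^(−0) + 5·e^(−2.634) + 1·e^(−2.761) + 2·e^(−4.620) = 2.000 + 0.3590 + 0.06323 + 0.01971 = 2.442.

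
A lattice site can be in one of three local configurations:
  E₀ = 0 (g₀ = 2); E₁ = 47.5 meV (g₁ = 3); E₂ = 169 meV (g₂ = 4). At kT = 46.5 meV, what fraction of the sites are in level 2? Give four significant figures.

Eᵢ/kT = 0, 1.02151, 3.63441.
Z = Σ gᵢe^(−Eᵢ/kT) = 2·e^(−0) + 3·e^(−1.02151) + 4·e^(−3.63441) = 2.00000 + 1.08015 + 0.105598 = 3.18575.
P₂ = g₂ e^(−E₂/kT) / Z = 0.105598/3.18575 = 0.03315.

0.03315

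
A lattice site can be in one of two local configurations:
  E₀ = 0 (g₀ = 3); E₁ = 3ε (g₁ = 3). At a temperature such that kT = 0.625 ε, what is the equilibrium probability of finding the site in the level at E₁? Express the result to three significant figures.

Eᵢ/kT = 0, 4.8000.
Z = Σ gᵢe^(−Eᵢ/kT) = 3·e^(−0) + 3·e^(−4.8000) = 3.0000 + 0.024689 = 3.0247.
P₁ = g₁ e^(−E₁/kT) / Z = 0.024689/3.0247 = 0.00816.

0.00816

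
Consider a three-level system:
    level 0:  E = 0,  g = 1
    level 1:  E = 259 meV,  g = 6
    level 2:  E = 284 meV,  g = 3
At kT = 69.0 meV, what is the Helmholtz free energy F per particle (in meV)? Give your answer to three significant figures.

Eᵢ/kT = 0, 3.7536, 4.1159.
Z = Σ gᵢe^(−Eᵢ/kT) = 1·e^(−0) + 6·e^(−3.7536) + 3·e^(−4.1159) = 1.0000 + 0.14060 + 0.048934 = 1.1895.
F = −kT ln Z = −69.0 × ln(1.1895) = −69.0 × 0.17353 = -12.0 meV.

-12.0 meV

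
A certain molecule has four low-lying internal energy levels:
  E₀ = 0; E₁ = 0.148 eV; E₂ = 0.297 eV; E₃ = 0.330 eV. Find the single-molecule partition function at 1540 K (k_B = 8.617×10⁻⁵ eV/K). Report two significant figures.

k_BT = 8.617×10⁻⁵ × 1540 K = 0.1327 eV.
Eᵢ/kT = 0, 1.115, 2.238, 2.487.
Z = Σ e^(−Eᵢ/kT) = e^(−0) + e^(−1.115) + e^(−2.238) + e^(−2.487) = 1.000 + 0.3279 + 0.1067 + 0.08316 = 1.518.

Z = 1.5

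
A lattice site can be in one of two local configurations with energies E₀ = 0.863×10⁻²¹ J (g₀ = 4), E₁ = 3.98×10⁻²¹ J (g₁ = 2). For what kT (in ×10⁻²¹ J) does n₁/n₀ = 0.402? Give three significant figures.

n₁/n₀ = (g₁/g₀) exp[−(E₁−E₀)/kT] = 0.402.
⇒ (E₁−E₀)/kT = ln((2/4)/0.402) = ln(1.2438) = 0.21817.
kT = 3.117 ×10⁻²¹ J / 0.21817 = 14.3 ×10⁻²¹ J.

14.3 ×10⁻²¹ J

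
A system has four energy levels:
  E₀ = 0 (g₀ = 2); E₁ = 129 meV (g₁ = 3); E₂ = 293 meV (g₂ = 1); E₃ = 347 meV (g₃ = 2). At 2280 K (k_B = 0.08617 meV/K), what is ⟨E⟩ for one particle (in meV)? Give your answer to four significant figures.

93.46 meV

k_BT = 0.08617 × 2280 K = 196.468 meV.
Eᵢ/kT = 0, 0.656595, 1.49134, 1.76619.
Z = Σ gᵢe^(−Eᵢ/kT) = 2·e^(−0) + 3·e^(−0.656595) + 1·e^(−1.49134) + 2·e^(−1.76619) = 2.00000 + 1.55584 + 0.225071 + 0.341966 = 4.12288.
⟨E⟩ = Σ Eᵢ gᵢe^(−Eᵢ/kT) / Z = (0·2.00000 + 129·1.55584 + 293·0.225071 + 347·0.341966) / 4.12288 = 93.46 meV.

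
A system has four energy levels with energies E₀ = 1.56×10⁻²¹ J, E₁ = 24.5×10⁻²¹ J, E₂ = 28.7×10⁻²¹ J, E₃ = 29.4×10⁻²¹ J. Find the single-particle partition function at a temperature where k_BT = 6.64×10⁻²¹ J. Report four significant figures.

Eᵢ/kT = 0.234940, 3.68976, 4.32229, 4.42771.
Z = Σ e^(−Eᵢ/kT) = e^(−0.234940) + e^(−3.68976) + e^(−4.32229) + e^(−4.42771) = 0.790618 + 0.0249780 + 0.0132695 + 0.0119418 = 0.840807.

Z = 0.8408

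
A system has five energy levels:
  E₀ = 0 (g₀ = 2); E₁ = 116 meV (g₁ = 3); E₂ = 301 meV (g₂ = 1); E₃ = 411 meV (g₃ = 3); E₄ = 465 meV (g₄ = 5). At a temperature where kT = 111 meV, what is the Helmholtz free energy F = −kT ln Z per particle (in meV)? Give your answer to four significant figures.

Eᵢ/kT = 0, 1.04505, 2.71171, 3.70270, 4.18919.
Z = Σ gᵢe^(−Eᵢ/kT) = 2·e^(−0) + 3·e^(−1.04505) + 1·e^(−2.71171) + 3·e^(−3.70270) + 5·e^(−4.18919) = 2.00000 + 1.05502 + 0.0664231 + 0.0739706 + 0.0757928 = 3.27121.
F = −kT ln Z = −111 × ln(3.27121) = −111 × 1.18516 = -131.6 meV.

-131.6 meV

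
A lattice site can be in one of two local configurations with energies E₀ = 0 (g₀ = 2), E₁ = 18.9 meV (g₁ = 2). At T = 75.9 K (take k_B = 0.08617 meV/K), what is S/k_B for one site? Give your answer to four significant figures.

k_BT = 0.08617 × 75.9 K = 6.54030 meV.
Eᵢ/kT = 0, 2.88978.
Z = Σ gᵢe^(−Eᵢ/kT) = 2·e^(−0) + 2·e^(−2.88978) = 2.00000 + 0.111177 = 2.11118.
⟨E⟩ = Σ EᵢPᵢ = 0.995294 meV.
S/k_B = ln Z + ⟨E⟩/kT = ln(2.11118) + 0.995294/6.54030 = 0.747247 + 0.152179 = 0.8994.

0.8994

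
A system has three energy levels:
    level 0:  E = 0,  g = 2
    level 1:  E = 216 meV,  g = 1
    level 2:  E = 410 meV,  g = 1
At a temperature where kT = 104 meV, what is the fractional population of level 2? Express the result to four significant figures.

Eᵢ/kT = 0, 2.07692, 3.94231.
Z = Σ gᵢe^(−Eᵢ/kT) = 2·e^(−0) + 1·e^(−2.07692) + 1·e^(−3.94231) = 2.00000 + 0.125316 + 0.0194033 = 2.14472.
P₂ = g₂ e^(−E₂/kT) / Z = 0.0194033/2.14472 = 0.009047.

0.009047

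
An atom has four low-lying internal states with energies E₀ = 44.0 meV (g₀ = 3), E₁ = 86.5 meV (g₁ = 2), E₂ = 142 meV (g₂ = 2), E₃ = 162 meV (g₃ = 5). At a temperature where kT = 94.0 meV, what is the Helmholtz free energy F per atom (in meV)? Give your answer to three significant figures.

Eᵢ/kT = 0.46809, 0.92021, 1.5106, 1.7234.
Z = Σ gᵢe^(−Eᵢ/kT) = 3·e^(−0.46809) + 2·e^(−0.92021) + 2·e^(−1.5106) + 5·e^(−1.7234) = 1.8786 + 0.79687 + 0.44155 + 0.89229 = 4.0093.
F = −kT ln Z = −94.0 × ln(4.0093) = −94.0 × 1.3886 = -131 meV.

-131 meV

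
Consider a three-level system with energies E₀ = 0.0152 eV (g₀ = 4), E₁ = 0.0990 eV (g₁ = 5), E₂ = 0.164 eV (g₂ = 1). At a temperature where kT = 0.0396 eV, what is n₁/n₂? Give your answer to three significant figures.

25.8

n₁/n₂ = (g₁/g₂) exp[−(E₁−E₂)/kT] = (5/1) × exp(−(-0.0650 eV)/(0.0396 eV)) = (5/1) × exp(1.6414) = 25.8.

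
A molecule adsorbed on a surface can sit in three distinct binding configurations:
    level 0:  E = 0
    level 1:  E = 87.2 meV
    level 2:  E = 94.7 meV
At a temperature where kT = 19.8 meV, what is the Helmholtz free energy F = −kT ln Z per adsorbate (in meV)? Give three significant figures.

-0.404 meV

Eᵢ/kT = 0, 4.4040, 4.7828.
Z = Σ e^(−Eᵢ/kT) = e^(−0) + e^(−4.4040) + e^(−4.7828) = 1.0000 + 0.012228 + 0.0083725 = 1.0206.
F = −kT ln Z = −19.8 × ln(1.0206) = −19.8 × 0.020391 = -0.404 meV.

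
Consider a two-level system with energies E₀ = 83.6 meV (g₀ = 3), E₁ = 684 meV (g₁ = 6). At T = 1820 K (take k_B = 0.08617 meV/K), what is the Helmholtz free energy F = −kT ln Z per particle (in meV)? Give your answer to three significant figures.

k_BT = 0.08617 × 1820 K = 156.83 meV.
Eᵢ/kT = 0.53306, 4.3614.
Z = Σ gᵢe^(−Eᵢ/kT) = 3·e^(−0.53306) + 6·e^(−4.3614) = 1.7604 + 0.076563 = 1.8370.
F = −kT ln Z = −156.83 × ln(1.8370) = −156.83 × 0.60813 = -95.4 meV.

-95.4 meV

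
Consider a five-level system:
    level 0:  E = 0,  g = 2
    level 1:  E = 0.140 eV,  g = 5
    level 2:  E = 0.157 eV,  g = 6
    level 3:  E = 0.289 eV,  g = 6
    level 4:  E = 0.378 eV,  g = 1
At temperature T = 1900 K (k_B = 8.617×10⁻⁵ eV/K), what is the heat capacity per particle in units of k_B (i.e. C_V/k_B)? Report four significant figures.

0.3346

k_BT = 8.617×10⁻⁵ × 1900 K = 0.163723 eV.
Eᵢ/kT = 0, 0.855103, 0.958937, 1.76518, 2.30878.
Z = Σ gᵢe^(−Eᵢ/kT) = 2·e^(−0) + 5·e^(−0.855103) + 6·e^(−0.958937) + 6·e^(−1.76518) + 1·e^(−2.30878) = 2.00000 + 2.12620 + 2.29980 + 1.02694 + 0.0993824 = 7.55232.
⟨E⟩ = 0.131495 eV, ⟨E²⟩ = 0.0262611 eV².
C_V/k_B = (⟨E²⟩ − ⟨E⟩²)/(kT)² = (0.0262611 − 0.0172909)/0.0268052 = 0.3346.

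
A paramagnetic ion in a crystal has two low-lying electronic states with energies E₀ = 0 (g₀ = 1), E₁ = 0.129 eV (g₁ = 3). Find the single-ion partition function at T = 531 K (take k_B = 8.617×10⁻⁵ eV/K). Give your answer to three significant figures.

Z = 1.18

k_BT = 8.617×10⁻⁵ × 531 K = 0.045756 eV.
Eᵢ/kT = 0, 2.8193.
Z = Σ gᵢe^(−Eᵢ/kT) = 1·e^(−0) + 3·e^(−2.8193) = 1.0000 + 0.17894 = 1.1789.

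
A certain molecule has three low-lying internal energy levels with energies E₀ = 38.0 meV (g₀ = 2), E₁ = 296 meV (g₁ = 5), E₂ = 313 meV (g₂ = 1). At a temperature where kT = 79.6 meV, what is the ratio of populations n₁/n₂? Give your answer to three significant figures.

n₁/n₂ = (g₁/g₂) exp[−(E₁−E₂)/kT] = (5/1) × exp(−(-17 meV)/(79.6 meV)) = (5/1) × exp(0.21357) = 6.19.

6.19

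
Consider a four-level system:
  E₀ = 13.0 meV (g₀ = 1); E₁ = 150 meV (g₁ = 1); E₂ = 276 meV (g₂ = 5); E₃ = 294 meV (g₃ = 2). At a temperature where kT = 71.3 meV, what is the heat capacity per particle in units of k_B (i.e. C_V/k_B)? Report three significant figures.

1.70

Eᵢ/kT = 0.18233, 2.1038, 3.8710, 4.1234.
Z = Σ gᵢe^(−Eᵢ/kT) = 1·e^(−0.18233) + 1·e^(−2.1038) + 5·e^(−3.8710) + 2·e^(−4.1234) = 0.83333 + 0.12199 + 0.10419 + 0.032379 = 1.0919.
⟨E⟩ = 61.734 meV, ⟨E²⟩ = 12475 meV².
C_V/k_B = (⟨E²⟩ − ⟨E⟩²)/(kT)² = (12475 − 3811.1)/5083.7 = 1.70.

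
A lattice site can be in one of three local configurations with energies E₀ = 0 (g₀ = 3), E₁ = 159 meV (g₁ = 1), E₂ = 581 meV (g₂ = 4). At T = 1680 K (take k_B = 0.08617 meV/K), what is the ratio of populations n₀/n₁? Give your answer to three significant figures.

k_BT = 0.08617 × 1680 K = 144.77 meV.
n₀/n₁ = (g₀/g₁) exp[−(E₀−E₁)/kT] = (3/1) × exp(−(-159 meV)/(144.77 meV)) = (3/1) × exp(1.0983) = 9.00.

9.00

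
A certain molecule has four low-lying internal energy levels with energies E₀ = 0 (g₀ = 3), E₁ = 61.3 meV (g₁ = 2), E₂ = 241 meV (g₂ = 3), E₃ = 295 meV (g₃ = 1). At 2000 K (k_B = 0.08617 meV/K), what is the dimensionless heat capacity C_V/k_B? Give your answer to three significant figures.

k_BT = 0.08617 × 2000 K = 172.34 meV.
Eᵢ/kT = 0, 0.35569, 1.3984, 1.7117.
Z = Σ gᵢe^(−Eᵢ/kT) = 3·e^(−0) + 2·e^(−0.35569) + 3·e^(−1.3984) + 1·e^(−1.7117) = 3.0000 + 1.4014 + 0.74098 + 0.18056 = 5.3229.
⟨E⟩ = 59.694 meV, ⟨E²⟩ = 12027 meV².
C_V/k_B = (⟨E²⟩ − ⟨E⟩²)/(kT)² = (12027 − 3563.4)/29701 = 0.285.

0.285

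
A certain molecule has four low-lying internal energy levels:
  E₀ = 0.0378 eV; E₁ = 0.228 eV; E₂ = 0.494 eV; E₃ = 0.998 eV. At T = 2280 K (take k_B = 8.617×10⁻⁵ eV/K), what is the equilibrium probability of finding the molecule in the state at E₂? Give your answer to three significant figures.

k_BT = 8.617×10⁻⁵ × 2280 K = 0.19647 eV.
Eᵢ/kT = 0.19240, 1.1605, 2.5144, 5.0797.
Z = Σ e^(−Eᵢ/kT) = e^(−0.19240) + e^(−1.1605) + e^(−2.5144) + e^(−5.0797) = 0.82498 + 0.31333 + 0.080911 + 0.0062218 = 1.2254.
P₂ = e^(−E₂/kT) / Z = 0.080911/1.2254 = 0.0660.

0.0660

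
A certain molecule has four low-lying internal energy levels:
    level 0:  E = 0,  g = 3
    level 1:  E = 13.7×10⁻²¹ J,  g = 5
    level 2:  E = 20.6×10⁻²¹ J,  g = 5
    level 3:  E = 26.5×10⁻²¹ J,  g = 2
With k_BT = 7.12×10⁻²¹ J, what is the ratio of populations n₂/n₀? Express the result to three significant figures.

0.0923

n₂/n₀ = (g₂/g₀) exp[−(E₂−E₀)/kT] = (5/3) × exp(−(20.6 ×10⁻²¹ J)/(7.12 ×10⁻²¹ J)) = (5/3) × exp(-2.8933) = 0.0923.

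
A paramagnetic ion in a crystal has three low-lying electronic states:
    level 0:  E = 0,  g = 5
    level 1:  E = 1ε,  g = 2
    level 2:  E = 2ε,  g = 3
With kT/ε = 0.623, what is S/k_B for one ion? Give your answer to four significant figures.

Eᵢ/kT = 0, 1.60514, 3.21027.
Z = Σ gᵢe^(−Eᵢ/kT) = 5·e^(−0) + 2·e^(−1.60514) + 3·e^(−3.21027) = 5.00000 + 0.401723 + 0.121037 = 5.52276.
⟨E⟩ = Σ EᵢPᵢ = 0.116572 ε.
S/k_B = ln Z + ⟨E⟩/kT = ln(5.52276) + 0.116572/0.623 = 1.70888 + 0.187114 = 1.896.

1.896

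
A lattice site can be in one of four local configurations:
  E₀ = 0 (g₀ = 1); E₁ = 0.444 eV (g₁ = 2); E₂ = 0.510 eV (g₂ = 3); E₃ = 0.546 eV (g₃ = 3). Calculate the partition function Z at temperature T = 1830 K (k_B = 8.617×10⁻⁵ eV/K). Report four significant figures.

k_BT = 8.617×10⁻⁵ × 1830 K = 0.157691 eV.
Eᵢ/kT = 0, 2.81563, 3.23417, 3.46247.
Z = Σ gᵢe^(−Eᵢ/kT) = 1·e^(−0) + 2·e^(−2.81563) + 3·e^(−3.23417) + 3·e^(−3.46247) = 1.00000 + 0.119734 + 0.118179 + 0.0940567 = 1.33197.

Z = 1.332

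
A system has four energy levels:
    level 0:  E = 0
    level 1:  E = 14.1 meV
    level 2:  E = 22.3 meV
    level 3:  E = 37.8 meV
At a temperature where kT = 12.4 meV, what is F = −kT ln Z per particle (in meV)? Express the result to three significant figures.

Eᵢ/kT = 0, 1.1371, 1.7984, 3.0484.
Z = Σ e^(−Eᵢ/kT) = e^(−0) + e^(−1.1371) + e^(−1.7984) + e^(−3.0484) = 1.0000 + 0.32075 + 0.16556 + 0.047435 = 1.5337.
F = −kT ln Z = −12.4 × ln(1.5337) = −12.4 × 0.42768 = -5.30 meV.

-5.30 meV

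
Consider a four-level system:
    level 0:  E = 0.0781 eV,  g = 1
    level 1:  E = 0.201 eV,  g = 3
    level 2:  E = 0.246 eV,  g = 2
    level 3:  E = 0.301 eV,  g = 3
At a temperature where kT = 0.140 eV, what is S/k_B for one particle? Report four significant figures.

Eᵢ/kT = 0.557857, 1.43571, 1.75714, 2.15000.
Z = Σ gᵢe^(−Eᵢ/kT) = 1·e^(−0.557857) + 3·e^(−1.43571) + 2·e^(−1.75714) + 3·e^(−2.15000) = 0.572434 + 0.713839 + 0.345075 + 0.349452 = 1.98080.
⟨E⟩ = Σ EᵢPᵢ = 0.190964 eV.
S/k_B = ln Z + ⟨E⟩/kT = ln(1.98080) + 0.190964/0.140 = 0.683501 + 1.36403 = 2.048.

2.048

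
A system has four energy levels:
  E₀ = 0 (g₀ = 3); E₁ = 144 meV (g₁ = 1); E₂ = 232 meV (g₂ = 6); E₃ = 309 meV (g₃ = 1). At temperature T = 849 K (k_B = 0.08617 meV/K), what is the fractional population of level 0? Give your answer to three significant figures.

k_BT = 0.08617 × 849 K = 73.158 meV.
Eᵢ/kT = 0, 1.9683, 3.1712, 4.2237.
Z = Σ gᵢe^(−Eᵢ/kT) = 3·e^(−0) + 1·e^(−1.9683) + 6·e^(−3.1712) + 1·e^(−4.2237) = 3.0000 + 0.13969 + 0.25172 + 0.014644 = 3.4061.
P₀ = g₀ e^(−E₀/kT) / Z = 3.0000/3.4061 = 0.881.

0.881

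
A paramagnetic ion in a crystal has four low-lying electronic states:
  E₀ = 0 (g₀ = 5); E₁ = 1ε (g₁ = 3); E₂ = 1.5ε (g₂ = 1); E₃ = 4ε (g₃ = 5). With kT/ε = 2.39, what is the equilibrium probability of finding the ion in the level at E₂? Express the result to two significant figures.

0.063

Eᵢ/kT = 0, 0.4184, 0.6276, 1.674.
Z = Σ gᵢe^(−Eᵢ/kT) = 5·e^(−0) + 3·e^(−0.4184) + 1·e^(−0.6276) + 5·e^(−1.674) = 5.000 + 1.974 + 0.5339 + 0.9375 = 8.445.
P₂ = g₂ e^(−E₂/kT) / Z = 0.5339/8.445 = 0.063.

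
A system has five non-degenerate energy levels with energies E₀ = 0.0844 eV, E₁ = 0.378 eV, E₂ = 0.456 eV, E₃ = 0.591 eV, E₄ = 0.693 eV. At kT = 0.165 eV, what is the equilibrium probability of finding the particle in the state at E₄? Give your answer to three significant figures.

Eᵢ/kT = 0.51152, 2.2909, 2.7636, 3.5818, 4.2000.
Z = Σ e^(−Eᵢ/kT) = e^(−0.51152) + e^(−2.2909) + e^(−2.7636) + e^(−3.5818) + e^(−4.2000) = 0.59958 + 0.10118 + 0.063064 + 0.027826 + 0.014996 = 0.80665.
P₄ = e^(−E₄/kT) / Z = 0.014996/0.80665 = 0.0186.

0.0186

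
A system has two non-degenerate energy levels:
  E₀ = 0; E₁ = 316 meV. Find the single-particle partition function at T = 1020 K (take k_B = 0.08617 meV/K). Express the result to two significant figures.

Z = 1.0

k_BT = 0.08617 × 1020 K = 87.89 meV.
Eᵢ/kT = 0, 3.595.
Z = Σ e^(−Eᵢ/kT) = e^(−0) + e^(−3.595) = 1.000 + 0.02746 = 1.027.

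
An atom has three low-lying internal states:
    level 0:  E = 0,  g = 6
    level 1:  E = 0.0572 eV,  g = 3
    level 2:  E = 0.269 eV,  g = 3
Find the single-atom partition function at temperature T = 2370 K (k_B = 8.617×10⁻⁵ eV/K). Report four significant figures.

Z = 9.071

k_BT = 8.617×10⁻⁵ × 2370 K = 0.204223 eV.
Eᵢ/kT = 0, 0.280086, 1.31719.
Z = Σ gᵢe^(−Eᵢ/kT) = 6·e^(−0) + 3·e^(−0.280086) + 3·e^(−1.31719) = 6.00000 + 2.26716 + 0.803661 = 9.07082.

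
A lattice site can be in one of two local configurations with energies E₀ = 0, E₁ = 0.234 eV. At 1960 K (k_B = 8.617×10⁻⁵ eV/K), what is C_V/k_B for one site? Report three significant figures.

k_BT = 8.617×10⁻⁵ × 1960 K = 0.16889 eV.
Eᵢ/kT = 0, 1.3855.
Z = Σ e^(−Eᵢ/kT) = e^(−0) + e^(−1.3855) = 1.0000 + 0.25020 = 1.2502.
⟨E⟩ = 0.046830 eV, ⟨E²⟩ = 0.010958 eV².
C_V/k_B = (⟨E²⟩ − ⟨E⟩²)/(kT)² = (0.010958 − 0.0021930)/0.028524 = 0.307.

0.307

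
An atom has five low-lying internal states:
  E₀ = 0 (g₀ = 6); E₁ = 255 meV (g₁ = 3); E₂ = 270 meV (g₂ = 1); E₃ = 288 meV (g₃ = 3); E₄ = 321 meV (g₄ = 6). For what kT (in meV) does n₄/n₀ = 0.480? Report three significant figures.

n₄/n₀ = (g₄/g₀) exp[−(E₄−E₀)/kT] = 0.480.
⇒ (E₄−E₀)/kT = ln((6/6)/0.480) = ln(2.0833) = 0.73395.
kT = 321 meV / 0.73395 = 437 meV.

437 meV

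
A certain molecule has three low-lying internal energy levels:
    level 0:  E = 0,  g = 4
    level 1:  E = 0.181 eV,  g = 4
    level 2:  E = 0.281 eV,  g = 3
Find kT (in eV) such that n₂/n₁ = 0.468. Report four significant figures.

0.2120 eV

n₂/n₁ = (g₂/g₁) exp[−(E₂−E₁)/kT] = 0.468.
⇒ (E₂−E₁)/kT = ln((3/4)/0.468) = ln(1.60256) = 0.471602.
kT = 0.100 eV / 0.471602 = 0.2120 eV.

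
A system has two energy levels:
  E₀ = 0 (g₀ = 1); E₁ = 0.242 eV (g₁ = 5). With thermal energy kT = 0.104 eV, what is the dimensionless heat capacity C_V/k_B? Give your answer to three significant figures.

1.19

Eᵢ/kT = 0, 2.3269.
Z = Σ gᵢe^(−Eᵢ/kT) = 1·e^(−0) + 5·e^(−2.3269) = 1.0000 + 0.48799 = 1.4880.
⟨E⟩ = 0.079364 eV, ⟨E²⟩ = 0.019206 eV².
C_V/k_B = (⟨E²⟩ − ⟨E⟩²)/(kT)² = (0.019206 − 0.0062986)/0.010816 = 1.19.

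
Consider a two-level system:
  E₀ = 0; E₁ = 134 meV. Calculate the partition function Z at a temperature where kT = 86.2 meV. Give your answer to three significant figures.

Z = 1.21

Eᵢ/kT = 0, 1.5545.
Z = Σ e^(−Eᵢ/kT) = e^(−0) + e^(−1.5545) = 1.0000 + 0.21130 = 1.2113.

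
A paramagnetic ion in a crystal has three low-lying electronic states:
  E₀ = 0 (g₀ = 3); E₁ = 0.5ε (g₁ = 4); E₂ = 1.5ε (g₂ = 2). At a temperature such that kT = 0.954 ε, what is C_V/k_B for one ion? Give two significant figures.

0.18

Eᵢ/kT = 0, 0.5241, 1.572.
Z = Σ gᵢe^(−Eᵢ/kT) = 3·e^(−0) + 4·e^(−0.5241) + 2·e^(−1.572) = 3.000 + 2.368 + 0.4153 = 5.783.
⟨E⟩ = 0.3125 ε, ⟨E²⟩ = 0.2640 ε².
C_V/k_B = (⟨E²⟩ − ⟨E⟩²)/(kT)² = (0.2640 − 0.09766)/0.9101 = 0.18.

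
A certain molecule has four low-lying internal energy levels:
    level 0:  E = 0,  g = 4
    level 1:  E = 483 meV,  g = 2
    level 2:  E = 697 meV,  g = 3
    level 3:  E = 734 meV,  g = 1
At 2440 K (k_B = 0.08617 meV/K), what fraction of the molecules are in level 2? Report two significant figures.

k_BT = 0.08617 × 2440 K = 210.3 meV.
Eᵢ/kT = 0, 2.297, 3.314, 3.490.
Z = Σ gᵢe^(−Eᵢ/kT) = 4·e^(−0) + 2·e^(−2.297) + 3·e^(−3.314) + 1·e^(−3.490) = 4.000 + 0.2011 + 0.1091 + 0.03050 = 4.341.
P₂ = g₂ e^(−E₂/kT) / Z = 0.1091/4.341 = 0.025.

0.025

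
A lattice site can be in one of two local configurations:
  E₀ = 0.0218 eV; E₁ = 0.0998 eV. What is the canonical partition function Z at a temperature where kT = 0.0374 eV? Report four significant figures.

Eᵢ/kT = 0.582888, 2.66845.
Z = Σ e^(−Eᵢ/kT) = e^(−0.582888) + e^(−2.66845) = 0.558284 + 0.0693596 = 0.627644.

Z = 0.6276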